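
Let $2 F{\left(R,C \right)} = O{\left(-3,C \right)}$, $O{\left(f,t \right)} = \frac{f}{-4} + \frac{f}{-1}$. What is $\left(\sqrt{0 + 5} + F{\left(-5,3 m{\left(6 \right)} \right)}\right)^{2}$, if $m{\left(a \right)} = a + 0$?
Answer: $\frac{545}{64} + \frac{15 \sqrt{5}}{4} \approx 16.901$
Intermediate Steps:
$m{\left(a \right)} = a$
$O{\left(f,t \right)} = - \frac{5 f}{4}$ ($O{\left(f,t \right)} = f \left(- \frac{1}{4}\right) + f \left(-1\right) = - \frac{f}{4} - f = - \frac{5 f}{4}$)
$F{\left(R,C \right)} = \frac{15}{8}$ ($F{\left(R,C \right)} = \frac{\left(- \frac{5}{4}\right) \left(-3\right)}{2} = \frac{1}{2} \cdot \frac{15}{4} = \frac{15}{8}$)
$\left(\sqrt{0 + 5} + F{\left(-5,3 m{\left(6 \right)} \right)}\right)^{2} = \left(\sqrt{0 + 5} + \frac{15}{8}\right)^{2} = \left(\sqrt{5} + \frac{15}{8}\right)^{2} = \left(\frac{15}{8} + \sqrt{5}\right)^{2}$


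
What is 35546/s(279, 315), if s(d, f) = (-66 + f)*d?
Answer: 35546/69471 ≈ 0.51167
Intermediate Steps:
s(d, f) = d*(-66 + f)
35546/s(279, 315) = 35546/((279*(-66 + 315))) = 35546/((279*249)) = 35546/69471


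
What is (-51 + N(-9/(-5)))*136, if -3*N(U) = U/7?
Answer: -243168/35 ≈ -6947.7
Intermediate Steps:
N(U) = -U/21 (N(U) = -U/(3*7) = -U/21)
(-51 + N(-9/(-5)))*136 = (-51 - (-3)/(7*(-5)))*136 = (-51 - (-3)*(-1)/(7*5))*136 = (-51 - 1/21*9/5)*136 = (-51 - 3/35)*136 = -1788/35*136 = -243168/35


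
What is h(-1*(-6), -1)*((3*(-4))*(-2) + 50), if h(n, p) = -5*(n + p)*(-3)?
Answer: 5550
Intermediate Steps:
h(n, p) = 15*n + 15*p (h(n, p) = (-5*n - 5*p)*(-3) = 15*n + 15*p)
h(-1*(-6), -1)*((3*(-4))*(-2) + 50) = (15*(-1*(-6)) + 15*(-1))*((3*(-4))*(-2) + 50) = (15*6 - 15)*(-12*(-2) + 50) = (90 - 15)*(24 + 50) = 75*74 = 5550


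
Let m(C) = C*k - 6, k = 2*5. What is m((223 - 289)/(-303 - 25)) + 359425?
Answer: 29472523/82 ≈ 3.5942e+5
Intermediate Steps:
k = 10
m(C) = -6 + 10*C (m(C) = C*10 - 6 = 10*C - 6 = -6 + 10*C)
m((223 - 289)/(-303 - 25)) + 359425 = (-6 + 10*((223 - 289)/(-303 - 25))) + 359425 = (-6 + 10*(-66/(-328))) + 359425 = (-6 + 10*(-66*(-1/328))) + 359425 = (-6 + 10*(33/164)) + 359425 = (-6 + 165/82) + 359425 = -327/82 + 359425 = 29472523/82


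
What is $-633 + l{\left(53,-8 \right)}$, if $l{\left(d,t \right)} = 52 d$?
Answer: $2123$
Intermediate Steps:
$-633 + l{\left(53,-8 \right)} = -633 + 52 \cdot 53 = -633 + 2756 = 2123$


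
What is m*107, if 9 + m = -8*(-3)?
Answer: 1605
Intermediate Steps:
m = 15 (m = -9 - 8*(-3) = -9 + 24 = 15)
m*107 = 15*107 = 1605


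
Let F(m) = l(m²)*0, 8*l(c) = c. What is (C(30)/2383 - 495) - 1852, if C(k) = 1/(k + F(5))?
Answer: -167787029/71490 ≈ -2347.0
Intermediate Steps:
l(c) = c/8
F(m) = 0 (F(m) = (m²/8)*0 = 0)
C(k) = 1/k (C(k) = 1/(k + 0) = 1/k)
(C(30)/2383 - 495) - 1852 = (1/(30*2383) - 495) - 1852 = ((1/30)*(1/2383) - 495) - 1852 = (1/71490 - 495) - 1852 = -35387549/71490 - 1852 = -167787029/71490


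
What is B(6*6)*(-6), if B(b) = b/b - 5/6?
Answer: -1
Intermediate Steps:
B(b) = ⅙ (B(b) = 1 - 5*⅙ = 1 - ⅚ = ⅙)
B(6*6)*(-6) = (⅙)*(-6) = -1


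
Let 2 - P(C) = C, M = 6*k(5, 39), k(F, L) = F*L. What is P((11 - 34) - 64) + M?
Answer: 1259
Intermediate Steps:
M = 1170 (M = 6*(5*39) = 6*195 = 1170)
P(C) = 2 - C
P((11 - 34) - 64) + M = (2 - ((11 - 34) - 64)) + 1170 = (2 - (-23 - 64)) + 1170 = (2 - 1*(-87)) + 1170 = (2 + 87) + 1170 = 89 + 1170 = 1259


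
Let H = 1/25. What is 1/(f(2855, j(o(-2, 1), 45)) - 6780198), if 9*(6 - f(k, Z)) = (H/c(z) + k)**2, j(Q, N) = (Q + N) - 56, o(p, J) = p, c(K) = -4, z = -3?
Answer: -90000/691726959001 ≈ -1.3011e-7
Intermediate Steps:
H = 1/25 ≈ 0.040000
j(Q, N) = -56 + N + Q (j(Q, N) = (N + Q) - 56 = -56 + N + Q)
f(k, Z) = 6 - (-1/100 + k)**2/9 (f(k, Z) = 6 - ((1/25)/(-4) + k)**2/9 = 6 - ((1/25)*(-1/4) + k)**2/9 = 6 - (-1/100 + k)**2/9)
1/(f(2855, j(o(-2, 1), 45)) - 6780198) = 1/((6 - (-1 + 100*2855)**2/90000) - 6780198) = 1/((6 - (-1 + 285500)**2/90000) - 6780198) = 1/((6 - 1/90000*285499**2) - 6780198) = 1/((6 - 1/90000*81509679001) - 6780198) = 1/((6 - 81509679001/90000) - 6780198) = 1/(-81509139001/90000 - 6780198) = 1/(-691726959001/90000) = -90000/691726959001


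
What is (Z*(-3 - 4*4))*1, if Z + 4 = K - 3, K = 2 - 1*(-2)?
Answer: 57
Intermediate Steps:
K = 4 (K = 2 + 2 = 4)
Z = -3 (Z = -4 + (4 - 3) = -4 + 1 = -3)
(Z*(-3 - 4*4))*1 = -3*(-3 - 4*4)*1 = -3*(-3 - 16)*1 = -3*(-19)*1 = 57*1 = 57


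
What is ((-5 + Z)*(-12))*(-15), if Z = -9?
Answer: -2520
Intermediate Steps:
((-5 + Z)*(-12))*(-15) = ((-5 - 9)*(-12))*(-15) = -14*(-12)*(-15) = 168*(-15) = -2520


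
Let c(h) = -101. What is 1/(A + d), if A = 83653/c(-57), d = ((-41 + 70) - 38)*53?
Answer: -101/131830 ≈ -0.00076614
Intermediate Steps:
d = -477 (d = (29 - 38)*53 = -9*53 = -477)
A = -83653/101 (A = 83653/(-101) = 83653*(-1/101) = -83653/101 ≈ -828.25)
1/(A + d) = 1/(-83653/101 - 477) = 1/(-131830/101) = -101/131830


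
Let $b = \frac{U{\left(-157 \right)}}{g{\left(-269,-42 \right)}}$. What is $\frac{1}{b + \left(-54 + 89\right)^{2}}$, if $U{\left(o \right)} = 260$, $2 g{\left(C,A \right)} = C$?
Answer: $\frac{269}{329005} \approx 0.00081762$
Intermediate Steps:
$g{\left(C,A \right)} = \frac{C}{2}$
$b = - \frac{520}{269}$ ($b = \frac{260}{\frac{1}{2} \left(-269\right)} = \frac{260}{- \frac{269}{2}} = 260 \left(- \frac{2}{269}\right) = - \frac{520}{269} \approx -1.9331$)
$\frac{1}{b + \left(-54 + 89\right)^{2}} = \frac{1}{- \frac{520}{269} + \left(-54 + 89\right)^{2}} = \frac{1}{- \frac{520}{269} + 35^{2}} = \frac{1}{- \frac{520}{269} + 1225} = \frac{1}{\frac{329005}{269}} = \frac{269}{329005}$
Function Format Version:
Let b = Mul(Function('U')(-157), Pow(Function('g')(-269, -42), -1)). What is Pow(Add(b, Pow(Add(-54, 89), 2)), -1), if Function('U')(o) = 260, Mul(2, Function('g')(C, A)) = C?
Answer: Rational(269, 329005) ≈ 0.00081762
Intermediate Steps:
Function('g')(C, A) = Mul(Rational(1, 2), C)
b = Rational(-520, 269) (b = Mul(260, Pow(Mul(Rational(1, 2), -269), -1)) = Mul(260, Pow(Rational(-269, 2), -1)) = Mul(260, Rational(-2, 269)) = Rational(-520, 269) ≈ -1.9331)
Pow(Add(b, Pow(Add(-54, 89), 2)), -1) = Pow(Add(Rational(-520, 269), Pow(Add(-54, 89), 2)), -1) = Pow(Add(Rational(-520, 269), Pow(35, 2)), -1) = Pow(Add(Rational(-520, 269), 1225), -1) = Pow(Rational(329005, 269), -1) = Rational(269, 329005)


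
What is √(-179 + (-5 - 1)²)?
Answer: I*√143 ≈ 11.958*I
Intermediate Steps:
√(-179 + (-5 - 1)²) = √(-179 + (-6)²) = √(-179 + 36) = √(-143) = I*√143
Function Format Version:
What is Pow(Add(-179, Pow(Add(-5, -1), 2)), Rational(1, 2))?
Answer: Mul(I, Pow(143, Rational(1, 2))) ≈ Mul(11.958, I)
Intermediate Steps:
Pow(Add(-179, Pow(Add(-5, -1), 2)), Rational(1, 2)) = Pow(Add(-179, Pow(-6, 2)), Rational(1, 2)) = Pow(Add(-179, 36), Rational(1, 2)) = Pow(-143, Rational(1, 2)) = Mul(I, Pow(143, Rational(1, 2)))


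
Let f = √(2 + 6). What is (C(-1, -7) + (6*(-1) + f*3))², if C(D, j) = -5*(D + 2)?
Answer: 193 - 132*√2 ≈ 6.3238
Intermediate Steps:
C(D, j) = -10 - 5*D (C(D, j) = -5*(2 + D) = -10 - 5*D)
f = 2*√2 (f = √8 = 2*√2 ≈ 2.8284)
(C(-1, -7) + (6*(-1) + f*3))² = ((-10 - 5*(-1)) + (6*(-1) + (2*√2)*3))² = ((-10 + 5) + (-6 + 6*√2))² = (-5 + (-6 + 6*√2))² = (-11 + 6*√2)²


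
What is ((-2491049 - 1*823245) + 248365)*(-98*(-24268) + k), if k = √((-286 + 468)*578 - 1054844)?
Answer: -7291588567256 - 12263716*I*√59353 ≈ -7.2916e+12 - 2.9877e+9*I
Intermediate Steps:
k = 4*I*√59353 (k = √(182*578 - 1054844) = √(105196 - 1054844) = √(-949648) = 4*I*√59353 ≈ 974.5*I)
((-2491049 - 1*823245) + 248365)*(-98*(-24268) + k) = ((-2491049 - 1*823245) + 248365)*(-98*(-24268) + 4*I*√59353) = ((-2491049 - 823245) + 248365)*(2378264 + 4*I*√59353) = (-3314294 + 248365)*(2378264 + 4*I*√59353) = -3065929*(2378264 + 4*I*√59353) = -7291588567256 - 12263716*I*√59353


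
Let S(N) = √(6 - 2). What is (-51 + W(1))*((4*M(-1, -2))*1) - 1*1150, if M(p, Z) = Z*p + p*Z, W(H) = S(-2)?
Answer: -1934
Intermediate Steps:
S(N) = 2 (S(N) = √4 = 2)
W(H) = 2
M(p, Z) = 2*Z*p (M(p, Z) = Z*p + Z*p = 2*Z*p)
(-51 + W(1))*((4*M(-1, -2))*1) - 1*1150 = (-51 + 2)*((4*(2*(-2)*(-1)))*1) - 1*1150 = -49*4*4 - 1150 = -784 - 1150 = -1934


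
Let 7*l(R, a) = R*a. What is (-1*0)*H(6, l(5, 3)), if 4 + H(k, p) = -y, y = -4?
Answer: 0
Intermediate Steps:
l(R, a) = R*a/7 (l(R, a) = (R*a)/7 = R*a/7)
H(k, p) = 0 (H(k, p) = -4 - 1*(-4) = -4 + 4 = 0)
(-1*0)*H(6, l(5, 3)) = -1*0*0 = 0*0 = 0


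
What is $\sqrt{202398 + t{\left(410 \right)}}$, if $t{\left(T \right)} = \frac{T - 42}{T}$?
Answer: $\frac{\sqrt{8505813670}}{205} \approx 449.89$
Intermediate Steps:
$t{\left(T \right)} = \frac{-42 + T}{T}$
$\sqrt{202398 + t{\left(410 \right)}} = \sqrt{202398 + \frac{-42 + 410}{410}} = \sqrt{202398 + \frac{1}{410} \cdot 368} = \sqrt{202398 + \frac{184}{205}} = \sqrt{\frac{41491774}{205}} = \frac{\sqrt{8505813670}}{205}$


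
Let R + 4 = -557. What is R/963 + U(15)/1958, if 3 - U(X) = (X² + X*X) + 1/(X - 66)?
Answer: -4331827/5342403 ≈ -0.81084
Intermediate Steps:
R = -561 (R = -4 - 557 = -561)
U(X) = 3 - 1/(-66 + X) - 2*X² (U(X) = 3 - ((X² + X*X) + 1/(X - 66)) = 3 - ((X² + X²) + 1/(-66 + X)) = 3 - (2*X² + 1/(-66 + X)) = 3 - (1/(-66 + X) + 2*X²) = 3 + (-1/(-66 + X) - 2*X²) = 3 - 1/(-66 + X) - 2*X²)
R/963 + U(15)/1958 = -561/963 + ((-199 - 2*15³ + 3*15 + 132*15²)/(-66 + 15))/1958 = -561*1/963 + ((-199 - 2*3375 + 45 + 132*225)/(-51))*(1/1958) = -187/321 - (-199 - 6750 + 45 + 29700)/51*(1/1958) = -187/321 - 1/51*22796*(1/1958) = -187/321 - 22796/51*1/1958 = -187/321 - 11398/49929 = -4331827/5342403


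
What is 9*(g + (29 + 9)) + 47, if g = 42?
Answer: 767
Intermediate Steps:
9*(g + (29 + 9)) + 47 = 9*(42 + (29 + 9)) + 47 = 9*(42 + 38) + 47 = 9*80 + 47 = 720 + 47 = 767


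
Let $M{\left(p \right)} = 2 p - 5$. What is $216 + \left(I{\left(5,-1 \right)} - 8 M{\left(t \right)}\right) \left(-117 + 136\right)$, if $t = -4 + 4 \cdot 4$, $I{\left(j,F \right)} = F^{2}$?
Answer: $-2653$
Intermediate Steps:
$t = 12$ ($t = -4 + 16 = 12$)
$M{\left(p \right)} = -5 + 2 p$
$216 + \left(I{\left(5,-1 \right)} - 8 M{\left(t \right)}\right) \left(-117 + 136\right) = 216 + \left(\left(-1\right)^{2} - 8 \left(-5 + 2 \cdot 12\right)\right) \left(-117 + 136\right) = 216 + \left(1 - 8 \left(-5 + 24\right)\right) 19 = 216 + \left(1 - 152\right) 19 = 216 - 2869 = -2653$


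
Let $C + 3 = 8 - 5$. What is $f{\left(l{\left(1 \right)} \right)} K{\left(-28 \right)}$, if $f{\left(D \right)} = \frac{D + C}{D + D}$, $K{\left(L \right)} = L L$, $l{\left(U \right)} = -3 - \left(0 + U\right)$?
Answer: $392$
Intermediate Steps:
$l{\left(U \right)} = -3 - U$
$K{\left(L \right)} = L^{2}$
$C = 0$ ($C = -3 + \left(8 - 5\right) = -3 + 3 = 0$)
$f{\left(D \right)} = \frac{1}{2}$ ($f{\left(D \right)} = \frac{D + 0}{D + D} = \frac{D}{2 D} = D \frac{1}{2 D} = \frac{1}{2}$)
$f{\left(l{\left(1 \right)} \right)} K{\left(-28 \right)} = \frac{\left(-28\right)^{2}}{2} = \frac{1}{2} \cdot 784 = 392$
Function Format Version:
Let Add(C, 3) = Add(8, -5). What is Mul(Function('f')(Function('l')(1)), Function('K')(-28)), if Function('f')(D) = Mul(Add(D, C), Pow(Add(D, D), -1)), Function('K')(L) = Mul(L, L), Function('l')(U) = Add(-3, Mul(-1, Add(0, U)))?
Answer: 392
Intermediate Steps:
Function('l')(U) = Add(-3, Mul(-1, U))
Function('K')(L) = Pow(L, 2)
C = 0 (C = Add(-3, Add(8, -5)) = Add(-3, 3) = 0)
Function('f')(D) = Rational(1, 2) (Function('f')(D) = Mul(Add(D, 0), Pow(Add(D, D), -1)) = Mul(D, Pow(Mul(2, D), -1)) = Mul(D, Mul(Rational(1, 2), Pow(D, -1))) = Rational(1, 2))
Mul(Function('f')(Function('l')(1)), Function('K')(-28)) = Mul(Rational(1, 2), Pow(-28, 2)) = Mul(Rational(1, 2), 784) = 392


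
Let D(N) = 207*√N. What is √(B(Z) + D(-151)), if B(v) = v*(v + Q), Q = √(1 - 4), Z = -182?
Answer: √(33124 - 182*I*√3 + 207*I*√151) ≈ 182.1 + 6.1186*I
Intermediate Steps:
Q = I*√3 (Q = √(-3) = I*√3 ≈ 1.732*I)
B(v) = v*(v + I*√3)
√(B(Z) + D(-151)) = √(-182*(-182 + I*√3) + 207*√(-151)) = √((33124 - 182*I*√3) + 207*(I*√151)) = √((33124 - 182*I*√3) + 207*I*√151) = √(33124 - 182*I*√3 + 207*I*√151)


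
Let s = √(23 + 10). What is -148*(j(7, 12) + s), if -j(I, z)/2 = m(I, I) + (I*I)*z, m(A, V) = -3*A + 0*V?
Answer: 167832 - 148*√33 ≈ 1.6698e+5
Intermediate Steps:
m(A, V) = -3*A (m(A, V) = -3*A + 0 = -3*A)
j(I, z) = 6*I - 2*z*I² (j(I, z) = -2*(-3*I + (I*I)*z) = -2*(-3*I + I²*z) = -2*(-3*I + z*I²) = 6*I - 2*z*I²)
s = √33 ≈ 5.7446
-148*(j(7, 12) + s) = -148*(2*7*(3 - 1*7*12) + √33) = -148*(2*7*(3 - 84) + √33) = -148*(2*7*(-81) + √33) = -148*(-1134 + √33) = 167832 - 148*√33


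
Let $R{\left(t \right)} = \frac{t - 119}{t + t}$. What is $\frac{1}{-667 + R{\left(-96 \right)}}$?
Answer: $- \frac{192}{127849} \approx -0.0015018$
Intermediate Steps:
$R{\left(t \right)} = \frac{-119 + t}{2 t}$
$\frac{1}{-667 + R{\left(-96 \right)}} = \frac{1}{-667 + \frac{-119 - 96}{2 \left(-96\right)}} = \frac{1}{-667 + \frac{1}{2} \left(- \frac{1}{96}\right) \left(-215\right)} = \frac{1}{-667 + \frac{215}{192}} = \frac{1}{- \frac{127849}{192}} = - \frac{192}{127849}$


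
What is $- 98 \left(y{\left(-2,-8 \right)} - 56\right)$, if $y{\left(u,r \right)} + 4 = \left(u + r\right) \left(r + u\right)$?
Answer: $-3920$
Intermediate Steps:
$y{\left(u,r \right)} = -4 + \left(r + u\right)^{2}$ ($y{\left(u,r \right)} = -4 + \left(u + r\right) \left(r + u\right) = -4 + \left(r + u\right) \left(r + u\right) = -4 + \left(r + u\right)^{2}$)
$- 98 \left(y{\left(-2,-8 \right)} - 56\right) = - 98 \left(\left(-4 + \left(-8 - 2\right)^{2}\right) - 56\right) = - 98 \left(\left(-4 + \left(-10\right)^{2}\right) - 56\right) = - 98 \left(\left(-4 + 100\right) - 56\right) = - 98 \left(96 - 56\right) = \left(-98\right) 40 = -3920$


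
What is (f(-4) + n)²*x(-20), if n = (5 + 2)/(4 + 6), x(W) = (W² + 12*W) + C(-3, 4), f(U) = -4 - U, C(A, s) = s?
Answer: 2009/25 ≈ 80.360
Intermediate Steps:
x(W) = 4 + W² + 12*W (x(W) = (W² + 12*W) + 4 = 4 + W² + 12*W)
n = 7/10 ≈ 0.70000
(f(-4) + n)²*x(-20) = ((-4 - 1*(-4)) + 7/10)²*(4 + (-20)² + 12*(-20)) = ((-4 + 4) + 7/10)²*(4 + 400 - 240) = (0 + 7/10)²*164 = (7/10)²*164 = (49/100)*164 = 2009/25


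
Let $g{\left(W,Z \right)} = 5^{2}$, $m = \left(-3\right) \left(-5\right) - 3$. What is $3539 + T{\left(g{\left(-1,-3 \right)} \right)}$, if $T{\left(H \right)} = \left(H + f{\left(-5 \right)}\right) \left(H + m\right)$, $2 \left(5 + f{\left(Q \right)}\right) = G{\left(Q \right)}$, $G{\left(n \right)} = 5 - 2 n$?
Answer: $\frac{9113}{2} \approx 4556.5$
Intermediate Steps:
$m = 12$ ($m = 15 - 3 = 12$)
$f{\left(Q \right)} = - \frac{5}{2} - Q$ ($f{\left(Q \right)} = -5 + \frac{5 - 2 Q}{2} = -5 - \left(- \frac{5}{2} + Q\right) = - \frac{5}{2} - Q$)
$g{\left(W,Z \right)} = 25$
$T{\left(H \right)} = \left(12 + H\right) \left(\frac{5}{2} + H\right)$ ($T{\left(H \right)} = \left(H - - \frac{5}{2}\right) \left(H + 12\right) = \left(H + \left(- \frac{5}{2} + 5\right)\right) \left(12 + H\right) = \left(H + \frac{5}{2}\right) \left(12 + H\right) = \left(\frac{5}{2} + H\right) \left(12 + H\right) = \left(12 + H\right) \left(\frac{5}{2} + H\right)$)
$3539 + T{\left(g{\left(-1,-3 \right)} \right)} = 3539 + \left(30 + 25^{2} + \frac{29}{2} \cdot 25\right) = 3539 + \left(30 + 625 + \frac{725}{2}\right) = 3539 + \frac{2035}{2} = \frac{9113}{2}$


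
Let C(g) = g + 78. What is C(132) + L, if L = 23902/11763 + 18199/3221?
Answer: 8247674009/37888623 ≈ 217.68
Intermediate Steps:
C(g) = 78 + g
L = 291063179/37888623 (L = 23902*(1/11763) + 18199*(1/3221) = 23902/11763 + 18199/3221 = 291063179/37888623 ≈ 7.6821)
C(132) + L = (78 + 132) + 291063179/37888623 = 210 + 291063179/37888623 = 8247674009/37888623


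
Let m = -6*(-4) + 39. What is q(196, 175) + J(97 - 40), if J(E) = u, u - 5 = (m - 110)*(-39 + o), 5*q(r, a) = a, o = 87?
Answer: -2216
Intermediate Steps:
q(r, a) = a/5
m = 63 (m = 24 + 39 = 63)
u = -2251 (u = 5 + (63 - 110)*(-39 + 87) = 5 - 47*48 = 5 - 2256 = -2251)
J(E) = -2251
q(196, 175) + J(97 - 40) = (1/5)*175 - 2251 = 35 - 2251 = -2216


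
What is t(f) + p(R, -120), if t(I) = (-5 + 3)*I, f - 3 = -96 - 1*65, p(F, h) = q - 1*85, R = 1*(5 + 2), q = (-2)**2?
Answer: 235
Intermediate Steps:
q = 4
R = 7 (R = 1*7 = 7)
p(F, h) = -81 (p(F, h) = 4 - 1*85 = 4 - 85 = -81)
f = -158 (f = 3 + (-96 - 1*65) = 3 + (-96 - 65) = 3 - 161 = -158)
t(I) = -2*I
t(f) + p(R, -120) = -2*(-158) - 81 = 316 - 81 = 235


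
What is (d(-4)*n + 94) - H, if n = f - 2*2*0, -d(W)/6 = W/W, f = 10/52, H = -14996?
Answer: 196155/13 ≈ 15089.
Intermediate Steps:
f = 5/26 (f = 10*(1/52) = 5/26 ≈ 0.19231)
d(W) = -6 (d(W) = -6*W/W = -6*1 = -6)
n = 5/26 (n = 5/26 - 2*2*0 = 5/26 - 4*0 = 5/26 - 1*0 = 5/26 + 0 = 5/26 ≈ 0.19231)
(d(-4)*n + 94) - H = (-6*5/26 + 94) - 1*(-14996) = (-15/13 + 94) + 14996 = 1207/13 + 14996 = 196155/13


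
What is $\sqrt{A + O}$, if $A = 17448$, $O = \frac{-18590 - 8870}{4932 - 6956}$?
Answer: $\frac{\sqrt{4470789818}}{506} \approx 132.14$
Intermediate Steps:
$O = \frac{6865}{506}$ ($O = - \frac{27460}{-2024} = \left(-27460\right) \left(- \frac{1}{2024}\right) = \frac{6865}{506} \approx 13.567$)
$\sqrt{A + O} = \sqrt{17448 + \frac{6865}{506}} = \sqrt{\frac{8835553}{506}} = \frac{\sqrt{4470789818}}{506}$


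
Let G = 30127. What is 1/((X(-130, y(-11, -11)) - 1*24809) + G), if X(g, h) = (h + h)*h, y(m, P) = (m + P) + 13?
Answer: 1/5480 ≈ 0.00018248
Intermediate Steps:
y(m, P) = 13 + P + m (y(m, P) = (P + m) + 13 = 13 + P + m)
X(g, h) = 2*h² (X(g, h) = (2*h)*h = 2*h²)
1/((X(-130, y(-11, -11)) - 1*24809) + G) = 1/((2*(13 - 11 - 11)² - 1*24809) + 30127) = 1/((2*(-9)² - 24809) + 30127) = 1/((2*81 - 24809) + 30127) = 1/((162 - 24809) + 30127) = 1/(-24647 + 30127) = 1/5480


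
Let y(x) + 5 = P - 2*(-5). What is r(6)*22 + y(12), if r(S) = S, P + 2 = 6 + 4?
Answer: 145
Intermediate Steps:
P = 8 (P = -2 + (6 + 4) = -2 + 10 = 8)
y(x) = 13 (y(x) = -5 + (8 - 2*(-5)) = -5 + (8 + 10) = -5 + 18 = 13)
r(6)*22 + y(12) = 6*22 + 13 = 132 + 13 = 145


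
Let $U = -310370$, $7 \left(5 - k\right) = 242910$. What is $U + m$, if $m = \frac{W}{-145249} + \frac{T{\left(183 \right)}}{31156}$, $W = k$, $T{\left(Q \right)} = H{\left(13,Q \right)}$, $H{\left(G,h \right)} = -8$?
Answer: $- \frac{2457945772804101}{7919411227} \approx -3.1037 \cdot 10^{5}$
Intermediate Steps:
$T{\left(Q \right)} = -8$
$k = - \frac{242875}{7}$ ($k = 5 - \frac{242910}{7} = - \frac{242875}{7} \approx -34696.0$)
$W = - \frac{242875}{7} \approx -34696.0$
$m = \frac{1889719889}{7919411227}$ ($m = - \frac{242875}{7 \left(-145249\right)} - \frac{8}{31156} = \left(- \frac{242875}{7}\right) \left(- \frac{1}{145249}\right) - \frac{2}{7789} = \frac{242875}{1016743} - \frac{2}{7789} = \frac{1889719889}{7919411227} \approx 0.23862$)
$U + m = -310370 + \frac{1889719889}{7919411227} = - \frac{2457945772804101}{7919411227}$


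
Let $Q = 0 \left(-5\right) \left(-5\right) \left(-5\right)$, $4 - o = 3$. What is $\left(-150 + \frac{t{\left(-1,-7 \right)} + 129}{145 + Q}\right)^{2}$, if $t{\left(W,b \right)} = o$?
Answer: $\frac{18696976}{841} \approx 22232.0$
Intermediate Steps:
$o = 1$ ($o = 4 - 3 = 1$)
$t{\left(W,b \right)} = 1$
$Q = 0$ ($Q = 0 \left(-5\right) \left(-5\right) = 0 \left(-5\right) = 0$)
$\left(-150 + \frac{t{\left(-1,-7 \right)} + 129}{145 + Q}\right)^{2} = \left(-150 + \frac{1 + 129}{145 + 0}\right)^{2} = \left(-150 + \frac{130}{145}\right)^{2} = \left(-150 + 130 \cdot \frac{1}{145}\right)^{2} = \left(-150 + \frac{26}{29}\right)^{2} = \left(- \frac{4324}{29}\right)^{2} = \frac{18696976}{841}$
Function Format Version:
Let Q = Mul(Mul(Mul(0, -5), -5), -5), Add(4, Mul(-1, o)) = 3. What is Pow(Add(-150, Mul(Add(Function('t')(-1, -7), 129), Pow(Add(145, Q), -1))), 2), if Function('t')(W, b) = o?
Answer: Rational(18696976, 841) ≈ 22232.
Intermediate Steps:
o = 1 (o = Add(4, Mul(-1, 3)) = Add(4, -3) = 1)
Function('t')(W, b) = 1
Q = 0 (Q = Mul(Mul(0, -5), -5) = Mul(0, -5) = 0)
Pow(Add(-150, Mul(Add(Function('t')(-1, -7), 129), Pow(Add(145, Q), -1))), 2) = Pow(Add(-150, Mul(Add(1, 129), Pow(Add(145, 0), -1))), 2) = Pow(Add(-150, Mul(130, Pow(145, -1))), 2) = Pow(Add(-150, Mul(130, Rational(1, 145))), 2) = Pow(Add(-150, Rational(26, 29)), 2) = Pow(Rational(-4324, 29), 2) = Rational(18696976, 841)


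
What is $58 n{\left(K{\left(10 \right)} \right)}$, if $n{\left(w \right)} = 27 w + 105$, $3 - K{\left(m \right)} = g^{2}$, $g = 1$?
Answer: $9222$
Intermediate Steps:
$K{\left(m \right)} = 2$ ($K{\left(m \right)} = 3 - 1^{2} = 3 - 1 = 2$)
$n{\left(w \right)} = 105 + 27 w$
$58 n{\left(K{\left(10 \right)} \right)} = 58 \left(105 + 27 \cdot 2\right) = 58 \left(105 + 54\right) = 58 \cdot 159 = 9222$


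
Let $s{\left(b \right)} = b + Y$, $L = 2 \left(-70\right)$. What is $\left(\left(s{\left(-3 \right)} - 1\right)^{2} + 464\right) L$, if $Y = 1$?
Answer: $-66220$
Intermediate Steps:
$L = -140$
$s{\left(b \right)} = 1 + b$ ($s{\left(b \right)} = b + 1 = 1 + b$)
$\left(\left(s{\left(-3 \right)} - 1\right)^{2} + 464\right) L = \left(\left(\left(1 - 3\right) - 1\right)^{2} + 464\right) \left(-140\right) = \left(\left(-2 - 1\right)^{2} + 464\right) \left(-140\right) = \left(\left(-3\right)^{2} + 464\right) \left(-140\right) = \left(9 + 464\right) \left(-140\right) = 473 \left(-140\right) = -66220$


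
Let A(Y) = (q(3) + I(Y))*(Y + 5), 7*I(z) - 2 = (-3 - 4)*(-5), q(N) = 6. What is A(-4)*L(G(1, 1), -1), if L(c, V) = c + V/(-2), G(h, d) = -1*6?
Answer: -869/14 ≈ -62.071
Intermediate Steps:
G(h, d) = -6
I(z) = 37/7 (I(z) = 2/7 + ((-3 - 4)*(-5))/7 = 2/7 + (-7*(-5))/7 = 2/7 + (1/7)*35 = 2/7 + 5 = 37/7)
A(Y) = 395/7 + 79*Y/7 (A(Y) = (6 + 37/7)*(Y + 5) = 79*(5 + Y)/7 = 395/7 + 79*Y/7)
L(c, V) = c - V/2 (L(c, V) = c + V*(-1/2) = c - V/2)
A(-4)*L(G(1, 1), -1) = (395/7 + (79/7)*(-4))*(-6 - 1/2*(-1)) = (395/7 - 316/7)*(-6 + 1/2) = (79/7)*(-11/2) = -869/14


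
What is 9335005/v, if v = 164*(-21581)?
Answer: -9335005/3539284 ≈ -2.6375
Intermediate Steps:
v = -3539284
9335005/v = 9335005/(-3539284) = 9335005*(-1/3539284) = -9335005/3539284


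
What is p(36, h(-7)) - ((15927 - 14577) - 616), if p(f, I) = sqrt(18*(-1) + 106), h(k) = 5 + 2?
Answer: -734 + 2*sqrt(22) ≈ -724.62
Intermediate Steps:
h(k) = 7
p(f, I) = 2*sqrt(22) (p(f, I) = sqrt(-18 + 106) = sqrt(88) = 2*sqrt(22))
p(36, h(-7)) - ((15927 - 14577) - 616) = 2*sqrt(22) - ((15927 - 14577) - 616) = 2*sqrt(22) - (1350 - 616) = 2*sqrt(22) - 1*734 = 2*sqrt(22) - 734 = -734 + 2*sqrt(22)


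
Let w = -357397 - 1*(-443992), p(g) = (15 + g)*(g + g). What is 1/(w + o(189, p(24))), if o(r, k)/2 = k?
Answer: 1/90339 ≈ 1.1069e-5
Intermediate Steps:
p(g) = 2*g*(15 + g) (p(g) = (15 + g)*(2*g) = 2*g*(15 + g))
o(r, k) = 2*k
w = 86595 (w = -357397 + 443992 = 86595)
1/(w + o(189, p(24))) = 1/(86595 + 2*(2*24*(15 + 24))) = 1/(86595 + 2*(2*24*39)) = 1/(86595 + 2*1872) = 1/(86595 + 3744) = 1/90339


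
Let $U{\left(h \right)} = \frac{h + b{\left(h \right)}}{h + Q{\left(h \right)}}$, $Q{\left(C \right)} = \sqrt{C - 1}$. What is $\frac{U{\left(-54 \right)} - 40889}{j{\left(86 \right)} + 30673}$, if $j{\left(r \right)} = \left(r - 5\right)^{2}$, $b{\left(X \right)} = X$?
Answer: $- \frac{121475387}{110622214} + \frac{54 i \sqrt{55}}{55311107} \approx -1.0981 + 7.2404 \cdot 10^{-6} i$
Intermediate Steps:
$Q{\left(C \right)} = \sqrt{-1 + C}$
$j{\left(r \right)} = \left(-5 + r\right)^{2}$
$U{\left(h \right)} = \frac{2 h}{h + \sqrt{-1 + h}}$ ($U{\left(h \right)} = \frac{h + h}{h + \sqrt{-1 + h}} = \frac{2 h}{h + \sqrt{-1 + h}}$)
$\frac{U{\left(-54 \right)} - 40889}{j{\left(86 \right)} + 30673} = \frac{2 \left(-54\right) \frac{1}{-54 + \sqrt{-1 - 54}} - 40889}{\left(-5 + 86\right)^{2} + 30673} = \frac{2 \left(-54\right) \frac{1}{-54 + \sqrt{-55}} - 40889}{81^{2} + 30673} = \frac{2 \left(-54\right) \frac{1}{-54 + i \sqrt{55}} - 40889}{6561 + 30673} = \frac{- \frac{108}{-54 + i \sqrt{55}} - 40889}{37234} = \left(-40889 - \frac{108}{-54 + i \sqrt{55}}\right) \frac{1}{37234} = - \frac{40889}{37234} - \frac{54}{18617 \left(-54 + i \sqrt{55}\right)}$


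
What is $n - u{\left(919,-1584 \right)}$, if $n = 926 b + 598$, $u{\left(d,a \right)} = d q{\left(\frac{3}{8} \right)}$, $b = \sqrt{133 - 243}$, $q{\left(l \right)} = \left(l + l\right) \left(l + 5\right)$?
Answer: $- \frac{99415}{32} + 926 i \sqrt{110} \approx -3106.7 + 9712.0 i$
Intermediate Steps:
$q{\left(l \right)} = 2 l \left(5 + l\right)$
$b = i \sqrt{110}$ ($b = \sqrt{-110} = i \sqrt{110} \approx 10.488 i$)
$u{\left(d,a \right)} = \frac{129 d}{32}$ ($u{\left(d,a \right)} = d 2 \cdot \frac{3}{8} \left(5 + \frac{3}{8}\right) = d 2 \cdot \frac{3}{8} \cdot \frac{43}{8} = d \frac{129}{32} = \frac{129 d}{32}$)
$n = 598 + 926 i \sqrt{110}$ ($n = 926 i \sqrt{110} + 598 = 598 + 926 i \sqrt{110} \approx 598.0 + 9712.0 i$)
$n - u{\left(919,-1584 \right)} = \left(598 + 926 i \sqrt{110}\right) - \frac{129}{32} \cdot 919 = \left(598 + 926 i \sqrt{110}\right) - \frac{118551}{32} = - \frac{99415}{32} + 926 i \sqrt{110}$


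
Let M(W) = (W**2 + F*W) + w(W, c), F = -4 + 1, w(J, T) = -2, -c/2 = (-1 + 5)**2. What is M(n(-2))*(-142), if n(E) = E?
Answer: -1136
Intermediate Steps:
c = -32 (c = -2*(-1 + 5)**2 = -2*4**2 = -2*16 = -32)
F = -3
M(W) = -2 + W**2 - 3*W (M(W) = (W**2 - 3*W) - 2 = -2 + W**2 - 3*W)
M(n(-2))*(-142) = (-2 + (-2)**2 - 3*(-2))*(-142) = (-2 + 4 + 6)*(-142) = 8*(-142) = -1136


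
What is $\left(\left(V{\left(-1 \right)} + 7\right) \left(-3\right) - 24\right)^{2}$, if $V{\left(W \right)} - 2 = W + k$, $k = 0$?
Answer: $2304$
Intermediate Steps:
$V{\left(W \right)} = 2 + W$ ($V{\left(W \right)} = 2 + \left(W + 0\right) = 2 + W$)
$\left(\left(V{\left(-1 \right)} + 7\right) \left(-3\right) - 24\right)^{2} = \left(\left(\left(2 - 1\right) + 7\right) \left(-3\right) - 24\right)^{2} = \left(\left(1 + 7\right) \left(-3\right) - 24\right)^{2} = \left(8 \left(-3\right) - 24\right)^{2} = \left(-24 - 24\right)^{2} = \left(-48\right)^{2} = 2304$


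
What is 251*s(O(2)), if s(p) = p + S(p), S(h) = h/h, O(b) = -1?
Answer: 0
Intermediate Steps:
S(h) = 1
s(p) = 1 + p (s(p) = p + 1 = 1 + p)
251*s(O(2)) = 251*(1 - 1) = 251*0 = 0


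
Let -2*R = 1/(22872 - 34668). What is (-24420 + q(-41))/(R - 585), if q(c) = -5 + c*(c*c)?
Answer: 2202218832/13801319 ≈ 159.57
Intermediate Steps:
R = 1/23592 (R = -1/(2*(22872 - 34668)) = -1/2/(-11796) = -1/2*(-1/11796) = 1/23592 ≈ 4.2387e-5)
q(c) = -5 + c**3 (q(c) = -5 + c*c**2 = -5 + c**3)
(-24420 + q(-41))/(R - 585) = (-24420 + (-5 + (-41)**3))/(1/23592 - 585) = (-24420 + (-5 - 68921))/(-13801319/23592) = (-24420 - 68926)*(-23592/13801319) = -93346*(-23592/13801319) = 2202218832/13801319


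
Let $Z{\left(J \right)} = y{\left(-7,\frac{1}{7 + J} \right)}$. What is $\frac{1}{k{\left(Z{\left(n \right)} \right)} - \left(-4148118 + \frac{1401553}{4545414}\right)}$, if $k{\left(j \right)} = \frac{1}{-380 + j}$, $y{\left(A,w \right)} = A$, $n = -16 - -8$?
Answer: $\frac{21716978}{90084580594979} \approx 2.4107 \cdot 10^{-7}$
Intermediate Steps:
$n = -8$ ($n = -16 + 8 = -8$)
$Z{\left(J \right)} = -7$
$\frac{1}{k{\left(Z{\left(n \right)} \right)} - \left(-4148118 + \frac{1401553}{4545414}\right)} = \frac{1}{\frac{1}{-380 - 7} - \left(-4148118 + \frac{1401553}{4545414}\right)} = \frac{1}{\frac{1}{-387} + \left(\left(-1401553\right) \frac{1}{4545414} + 4148118\right)} = \frac{1}{- \frac{1}{387} + \left(- \frac{1401553}{4545414} + 4148118\right)} = \frac{1}{- \frac{1}{387} + \frac{18854912229299}{4545414}} = \frac{1}{\frac{90084580594979}{21716978}} = \frac{21716978}{90084580594979}$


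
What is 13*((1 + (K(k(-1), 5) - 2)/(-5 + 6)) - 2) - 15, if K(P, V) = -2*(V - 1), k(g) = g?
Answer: -158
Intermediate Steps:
K(P, V) = 2 - 2*V (K(P, V) = -2*(-1 + V) = 2 - 2*V)
13*((1 + (K(k(-1), 5) - 2)/(-5 + 6)) - 2) - 15 = 13*((1 + ((2 - 2*5) - 2)/(-5 + 6)) - 2) - 15 = 13*((1 + ((2 - 10) - 2)/1) - 2) - 15 = 13*((1 + (-8 - 2)*1) - 2) - 15 = 13*((1 - 10*1) - 2) - 15 = 13*((1 - 10) - 2) - 15 = 13*(-9 - 2) - 15 = 13*(-11) - 15 = -143 - 15 = -158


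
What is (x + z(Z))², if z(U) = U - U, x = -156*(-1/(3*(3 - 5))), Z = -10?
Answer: 676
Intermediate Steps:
x = -26 (x = -156/((-2*(-3))) = -156/6 = -156*⅙ = -26)
z(U) = 0
(x + z(Z))² = (-26 + 0)² = (-26)² = 676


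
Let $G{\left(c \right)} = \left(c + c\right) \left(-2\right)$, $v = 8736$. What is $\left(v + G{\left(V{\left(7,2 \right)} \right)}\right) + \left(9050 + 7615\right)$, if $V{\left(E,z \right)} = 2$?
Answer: $25393$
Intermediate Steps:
$G{\left(c \right)} = - 4 c$ ($G{\left(c \right)} = 2 c \left(-2\right) = - 4 c$)
$\left(v + G{\left(V{\left(7,2 \right)} \right)}\right) + \left(9050 + 7615\right) = \left(8736 - 8\right) + \left(9050 + 7615\right) = \left(8736 - 8\right) + 16665 = 8728 + 16665 = 25393$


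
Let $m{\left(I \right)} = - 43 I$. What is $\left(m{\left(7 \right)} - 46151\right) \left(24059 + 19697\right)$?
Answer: $-2032553712$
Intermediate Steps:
$\left(m{\left(7 \right)} - 46151\right) \left(24059 + 19697\right) = \left(\left(-43\right) 7 - 46151\right) \left(24059 + 19697\right) = \left(-301 - 46151\right) 43756 = \left(-46452\right) 43756 = -2032553712$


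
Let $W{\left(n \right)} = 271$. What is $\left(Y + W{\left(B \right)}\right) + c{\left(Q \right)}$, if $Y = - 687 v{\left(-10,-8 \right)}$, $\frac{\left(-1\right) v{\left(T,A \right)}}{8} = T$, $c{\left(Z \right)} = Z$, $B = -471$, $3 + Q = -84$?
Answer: $-54776$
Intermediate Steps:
$Q = -87$ ($Q = -3 - 84 = -87$)
$v{\left(T,A \right)} = - 8 T$
$Y = -54960$ ($Y = - 687 \left(\left(-8\right) \left(-10\right)\right) = \left(-687\right) 80 = -54960$)
$\left(Y + W{\left(B \right)}\right) + c{\left(Q \right)} = \left(-54960 + 271\right) - 87 = -54689 - 87 = -54776$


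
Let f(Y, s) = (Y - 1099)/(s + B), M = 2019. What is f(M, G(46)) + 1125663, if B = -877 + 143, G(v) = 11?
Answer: 813853429/723 ≈ 1.1257e+6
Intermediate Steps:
B = -734
f(Y, s) = (-1099 + Y)/(-734 + s) (f(Y, s) = (Y - 1099)/(s - 734) = (-1099 + Y)/(-734 + s))
f(M, G(46)) + 1125663 = (-1099 + 2019)/(-734 + 11) + 1125663 = 920/(-723) + 1125663 = -1/723*920 + 1125663 = -920/723 + 1125663 = 813853429/723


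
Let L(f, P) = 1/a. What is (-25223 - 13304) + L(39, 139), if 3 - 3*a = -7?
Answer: -385267/10 ≈ -38527.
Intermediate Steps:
a = 10/3 (a = 1 - ⅓*(-7) = 1 + 7/3 = 10/3 ≈ 3.3333)
L(f, P) = 3/10 (L(f, P) = 1/(10/3) = 3/10)
(-25223 - 13304) + L(39, 139) = (-25223 - 13304) + 3/10 = -38527 + 3/10 = -385267/10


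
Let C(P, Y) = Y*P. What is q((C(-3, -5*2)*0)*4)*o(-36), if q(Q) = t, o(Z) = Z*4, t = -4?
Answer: 576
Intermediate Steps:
o(Z) = 4*Z
C(P, Y) = P*Y
q(Q) = -4
q((C(-3, -5*2)*0)*4)*o(-36) = -16*(-36) = -4*(-144) = 576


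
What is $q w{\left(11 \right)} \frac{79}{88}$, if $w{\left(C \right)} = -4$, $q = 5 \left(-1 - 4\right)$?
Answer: $\frac{1975}{22} \approx 89.773$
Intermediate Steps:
$q = -25$ ($q = 5 \left(-5\right) = -25$)
$q w{\left(11 \right)} \frac{79}{88} = \left(-25\right) \left(-4\right) \frac{79}{88} = 100 \cdot 79 \cdot \frac{1}{88} = 100 \cdot \frac{79}{88} = \frac{1975}{22}$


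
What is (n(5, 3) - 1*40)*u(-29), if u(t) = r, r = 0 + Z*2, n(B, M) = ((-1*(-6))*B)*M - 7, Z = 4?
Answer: 344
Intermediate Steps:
n(B, M) = -7 + 6*B*M (n(B, M) = (6*B)*M - 7 = 6*B*M - 7 = -7 + 6*B*M)
r = 8 (r = 0 + 4*2 = 0 + 8 = 8)
u(t) = 8
(n(5, 3) - 1*40)*u(-29) = ((-7 + 6*5*3) - 1*40)*8 = ((-7 + 90) - 40)*8 = (83 - 40)*8 = 43*8 = 344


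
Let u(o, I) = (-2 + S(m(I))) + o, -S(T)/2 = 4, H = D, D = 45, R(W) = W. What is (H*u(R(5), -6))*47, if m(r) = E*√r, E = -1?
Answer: -10575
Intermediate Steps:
m(r) = -√r
H = 45
S(T) = -8 (S(T) = -2*4 = -8)
u(o, I) = -10 + o (u(o, I) = (-2 - 8) + o = -10 + o)
(H*u(R(5), -6))*47 = (45*(-10 + 5))*47 = (45*(-5))*47 = -225*47 = -10575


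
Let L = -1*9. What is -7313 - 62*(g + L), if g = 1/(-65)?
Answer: -439013/65 ≈ -6754.0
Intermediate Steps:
g = -1/65 ≈ -0.015385
L = -9
-7313 - 62*(g + L) = -7313 - 62*(-1/65 - 9) = -7313 - 62*(-586)/65 = -7313 - 1*(-36332/65) = -7313 + 36332/65 = -439013/65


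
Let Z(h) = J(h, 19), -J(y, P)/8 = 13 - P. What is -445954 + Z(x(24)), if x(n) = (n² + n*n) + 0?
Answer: -445906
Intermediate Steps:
x(n) = 2*n² (x(n) = (n² + n²) + 0 = 2*n² + 0 = 2*n²)
J(y, P) = -104 + 8*P (J(y, P) = -8*(13 - P) = -104 + 8*P)
Z(h) = 48 (Z(h) = -104 + 8*19 = -104 + 152 = 48)
-445954 + Z(x(24)) = -445954 + 48 = -445906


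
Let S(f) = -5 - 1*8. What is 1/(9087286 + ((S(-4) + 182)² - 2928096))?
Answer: 1/6187751 ≈ 1.6161e-7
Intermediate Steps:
S(f) = -13 (S(f) = -5 - 8 = -13)
1/(9087286 + ((S(-4) + 182)² - 2928096)) = 1/(9087286 + ((-13 + 182)² - 2928096)) = 1/(9087286 + (169² - 2928096)) = 1/(9087286 + (28561 - 2928096)) = 1/(9087286 - 2899535) = 1/6187751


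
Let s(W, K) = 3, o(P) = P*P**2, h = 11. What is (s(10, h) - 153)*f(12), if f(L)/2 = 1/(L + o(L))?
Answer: -5/29 ≈ -0.17241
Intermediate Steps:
o(P) = P**3
f(L) = 2/(L + L**3)
(s(10, h) - 153)*f(12) = (3 - 153)*(2/(12 + 12**3)) = -300/(12 + 1728) = -300/1740 = -150*1/870 = -5/29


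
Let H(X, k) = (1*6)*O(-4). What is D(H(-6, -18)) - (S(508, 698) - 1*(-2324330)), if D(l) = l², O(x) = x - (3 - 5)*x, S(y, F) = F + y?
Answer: -2320352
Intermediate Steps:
O(x) = 3*x (O(x) = x - (-2)*x = x + 2*x = 3*x)
H(X, k) = -72 (H(X, k) = (1*6)*(3*(-4)) = 6*(-12) = -72)
D(H(-6, -18)) - (S(508, 698) - 1*(-2324330)) = (-72)² - ((698 + 508) - 1*(-2324330)) = 5184 - (1206 + 2324330) = 5184 - 1*2325536 = 5184 - 2325536 = -2320352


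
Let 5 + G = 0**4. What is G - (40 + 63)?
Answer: -108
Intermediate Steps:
G = -5 (G = -5 + 0**4 = -5 + 0 = -5)
G - (40 + 63) = -5 - (40 + 63) = -5 - 1*103 = -5 - 103 = -108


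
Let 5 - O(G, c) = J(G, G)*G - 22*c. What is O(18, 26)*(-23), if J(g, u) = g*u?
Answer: 120865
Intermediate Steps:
O(G, c) = 5 - G³ + 22*c (O(G, c) = 5 - ((G*G)*G - 22*c) = 5 - (G²*G - 22*c) = 5 - (G³ - 22*c) = 5 + (-G³ + 22*c) = 5 - G³ + 22*c)
O(18, 26)*(-23) = (5 - 1*18³ + 22*26)*(-23) = (5 - 1*5832 + 572)*(-23) = (5 - 5832 + 572)*(-23) = -5255*(-23) = 120865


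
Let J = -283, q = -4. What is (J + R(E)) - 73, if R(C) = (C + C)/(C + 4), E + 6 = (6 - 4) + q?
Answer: -352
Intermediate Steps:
E = -8 (E = -6 + ((6 - 4) - 4) = -6 + (2 - 4) = -6 - 2 = -8)
R(C) = 2*C/(4 + C) (R(C) = (2*C)/(4 + C) = 2*C/(4 + C))
(J + R(E)) - 73 = (-283 + 2*(-8)/(4 - 8)) - 73 = (-283 + 2*(-8)/(-4)) - 73 = (-283 + 2*(-8)*(-1/4)) - 73 = (-283 + 4) - 73 = -279 - 73 = -352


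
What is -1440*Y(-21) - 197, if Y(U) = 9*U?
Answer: 271963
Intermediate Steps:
-1440*Y(-21) - 197 = -12960*(-21) - 197 = -1440*(-189) - 197 = 272160 - 197 = 271963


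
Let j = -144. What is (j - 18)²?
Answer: 26244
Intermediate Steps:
(j - 18)² = (-144 - 18)² = (-162)² = 26244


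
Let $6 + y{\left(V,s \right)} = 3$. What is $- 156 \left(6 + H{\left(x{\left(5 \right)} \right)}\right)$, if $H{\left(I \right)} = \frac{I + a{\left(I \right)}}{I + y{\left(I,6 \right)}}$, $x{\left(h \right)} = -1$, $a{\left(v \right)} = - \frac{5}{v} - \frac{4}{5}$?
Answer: $- \frac{4056}{5} \approx -811.2$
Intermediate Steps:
$a{\left(v \right)} = - \frac{4}{5} - \frac{5}{v}$ ($a{\left(v \right)} = - \frac{5}{v} - \frac{4}{5} = - \frac{4}{5} - \frac{5}{v}$)
$y{\left(V,s \right)} = -3$ ($y{\left(V,s \right)} = -6 + 3 = -3$)
$H{\left(I \right)} = \frac{- \frac{4}{5} + I - \frac{5}{I}}{-3 + I}$ ($H{\left(I \right)} = \frac{I - \left(\frac{4}{5} + \frac{5}{I}\right)}{I - 3} = \frac{- \frac{4}{5} + I - \frac{5}{I}}{-3 + I}$)
$- 156 \left(6 + H{\left(x{\left(5 \right)} \right)}\right) = - 156 \left(6 + \frac{-25 - - (4 - -5)}{5 \left(-1\right) \left(-3 - 1\right)}\right) = - 156 \left(6 + \frac{1}{5} \left(-1\right) \frac{1}{-4} \left(-25 - - (4 + 5)\right)\right) = - 156 \left(6 + \frac{1}{5} \left(-1\right) \left(- \frac{1}{4}\right) \left(-25 - \left(-1\right) 9\right)\right) = - 156 \left(6 + \frac{1}{5} \left(-1\right) \left(- \frac{1}{4}\right) \left(-25 + 9\right)\right) = - 156 \left(6 + \frac{1}{5} \left(-1\right) \left(- \frac{1}{4}\right) \left(-16\right)\right) = - 156 \left(6 - \frac{4}{5}\right) = \left(-156\right) \frac{26}{5} = - \frac{4056}{5}$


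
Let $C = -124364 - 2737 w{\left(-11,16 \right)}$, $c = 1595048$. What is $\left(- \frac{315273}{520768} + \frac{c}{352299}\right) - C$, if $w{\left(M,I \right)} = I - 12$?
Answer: $\frac{24825877146151421}{183466045632} \approx 1.3532 \cdot 10^{5}$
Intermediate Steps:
$w{\left(M,I \right)} = -12 + I$
$C = -135312$ ($C = -124364 - 2737 \left(-12 + 16\right) = -124364 - 2737 \cdot 4 = -124364 - 10948 = -135312$)
$\left(- \frac{315273}{520768} + \frac{c}{352299}\right) - C = \left(- \frac{315273}{520768} + \frac{1595048}{352299}\right) - -135312 = \left(\left(-315273\right) \frac{1}{520768} + 1595048 \cdot \frac{1}{352299}\right) + 135312 = \left(- \frac{315273}{520768} + \frac{1595048}{352299}\right) + 135312 = \frac{719579594237}{183466045632} + 135312 = \frac{24825877146151421}{183466045632}$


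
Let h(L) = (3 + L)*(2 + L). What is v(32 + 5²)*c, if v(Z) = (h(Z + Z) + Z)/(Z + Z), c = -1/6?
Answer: -4543/228 ≈ -19.925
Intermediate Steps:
h(L) = (2 + L)*(3 + L)
c = -⅙ (c = -1*⅙ = -⅙ ≈ -0.16667)
v(Z) = (6 + 4*Z² + 11*Z)/(2*Z) (v(Z) = ((6 + (Z + Z)² + 5*(Z + Z)) + Z)/(Z + Z) = ((6 + (2*Z)² + 5*(2*Z)) + Z)/((2*Z)) = ((6 + 4*Z² + 10*Z) + Z)*(1/(2*Z)) = (6 + 4*Z² + 11*Z)*(1/(2*Z)) = (6 + 4*Z² + 11*Z)/(2*Z))
v(32 + 5²)*c = (11/2 + 2*(32 + 5²) + 3/(32 + 5²))*(-⅙) = (11/2 + 2*(32 + 25) + 3/(32 + 25))*(-⅙) = (11/2 + 2*57 + 3/57)*(-⅙) = (11/2 + 114 + 3*(1/57))*(-⅙) = (11/2 + 114 + 1/19)*(-⅙) = (4543/38)*(-⅙) = -4543/228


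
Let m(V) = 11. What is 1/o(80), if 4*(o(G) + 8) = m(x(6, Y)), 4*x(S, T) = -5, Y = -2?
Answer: -4/21 ≈ -0.19048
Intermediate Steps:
x(S, T) = -5/4 (x(S, T) = (1/4)*(-5) = -5/4)
o(G) = -21/4 (o(G) = -8 + (1/4)*11 = -8 + 11/4 = -21/4)
1/o(80) = 1/(-21/4) = -4/21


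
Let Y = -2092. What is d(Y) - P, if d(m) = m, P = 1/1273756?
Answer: -2664697553/1273756 ≈ -2092.0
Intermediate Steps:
P = 1/1273756 ≈ 7.8508e-7
d(Y) - P = -2092 - 1*1/1273756 = -2092 - 1/1273756 = -2664697553/1273756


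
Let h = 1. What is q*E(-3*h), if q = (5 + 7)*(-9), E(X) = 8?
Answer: -864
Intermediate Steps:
q = -108 (q = 12*(-9) = -108)
q*E(-3*h) = -108*8 = -864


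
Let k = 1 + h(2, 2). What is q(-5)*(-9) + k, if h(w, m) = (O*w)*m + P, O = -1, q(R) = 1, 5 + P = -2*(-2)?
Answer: -13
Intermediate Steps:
P = -1 (P = -5 - 2*(-2) = -5 + 4 = -1)
h(w, m) = -1 - m*w (h(w, m) = (-w)*m - 1 = -m*w - 1 = -1 - m*w)
k = -4 (k = 1 + (-1 - 1*2*2) = 1 + (-1 - 4) = 1 - 5 = -4)
q(-5)*(-9) + k = 1*(-9) - 4 = -9 - 4 = -13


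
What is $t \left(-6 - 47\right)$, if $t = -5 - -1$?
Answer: $212$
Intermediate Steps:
$t = -4$ ($t = -5 + 1 = -4$)
$t \left(-6 - 47\right) = - 4 \left(-6 - 47\right) = \left(-4\right) \left(-53\right) = 212$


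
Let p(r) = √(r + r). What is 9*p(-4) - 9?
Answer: -9 + 18*I*√2 ≈ -9.0 + 25.456*I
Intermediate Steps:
p(r) = √2*√r (p(r) = √(2*r) = √2*√r)
9*p(-4) - 9 = 9*(√2*√(-4)) - 9 = 9*(√2*(2*I)) - 9 = 9*(2*I*√2) - 9 = 18*I*√2 - 9 = -9 + 18*I*√2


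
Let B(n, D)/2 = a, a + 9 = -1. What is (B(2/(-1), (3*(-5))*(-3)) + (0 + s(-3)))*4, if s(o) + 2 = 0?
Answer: -88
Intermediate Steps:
a = -10 (a = -9 - 1 = -10)
s(o) = -2 (s(o) = -2 + 0 = -2)
B(n, D) = -20 (B(n, D) = 2*(-10) = -20)
(B(2/(-1), (3*(-5))*(-3)) + (0 + s(-3)))*4 = (-20 + (0 - 2))*4 = (-20 - 2)*4 = -22*4 = -88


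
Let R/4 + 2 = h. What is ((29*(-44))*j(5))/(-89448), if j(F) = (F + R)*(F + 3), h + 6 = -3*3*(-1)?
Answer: 3828/3727 ≈ 1.0271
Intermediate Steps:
h = 3 (h = -6 - 3*3*(-1) = -6 - 9*(-1) = -6 + 9 = 3)
R = 4 (R = -8 + 4*3 = -8 + 12 = 4)
j(F) = (3 + F)*(4 + F) (j(F) = (F + 4)*(F + 3) = (4 + F)*(3 + F) = (3 + F)*(4 + F))
((29*(-44))*j(5))/(-89448) = ((29*(-44))*(12 + 5² + 7*5))/(-89448) = -1276*(12 + 25 + 35)*(-1/89448) = -1276*72*(-1/89448) = -91872*(-1/89448) = 3828/3727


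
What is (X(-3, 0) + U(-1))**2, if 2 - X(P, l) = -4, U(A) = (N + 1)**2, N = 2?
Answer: 225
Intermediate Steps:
U(A) = 9 (U(A) = (2 + 1)**2 = 3**2 = 9)
X(P, l) = 6 (X(P, l) = 2 - 1*(-4) = 2 + 4 = 6)
(X(-3, 0) + U(-1))**2 = (6 + 9)**2 = 15**2 = 225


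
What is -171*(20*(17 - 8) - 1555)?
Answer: 235125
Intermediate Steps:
-171*(20*(17 - 8) - 1555) = -171*(20*9 - 1555) = -171*(180 - 1555) = -171*(-1375) = 235125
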